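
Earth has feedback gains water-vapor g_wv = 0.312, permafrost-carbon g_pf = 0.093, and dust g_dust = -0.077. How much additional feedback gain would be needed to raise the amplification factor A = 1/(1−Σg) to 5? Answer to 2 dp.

0.47

Current total gain = 0.328.
Target gain for A = 5: g* = 1 − 1/5 = 0.8.
Additional gain needed = 0.8 − 0.328 = 0.47.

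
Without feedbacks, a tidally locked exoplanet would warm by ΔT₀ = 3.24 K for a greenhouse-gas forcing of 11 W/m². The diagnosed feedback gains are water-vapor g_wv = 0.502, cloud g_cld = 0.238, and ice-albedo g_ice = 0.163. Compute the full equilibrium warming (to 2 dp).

Total gain g = 0.502 + 0.238 + 0.163 = 0.903.
Amplification A = 1/(1 − 0.903) = 10.31.
ΔT = 3.24 × 10.31 = 33.40 K.

33.40 K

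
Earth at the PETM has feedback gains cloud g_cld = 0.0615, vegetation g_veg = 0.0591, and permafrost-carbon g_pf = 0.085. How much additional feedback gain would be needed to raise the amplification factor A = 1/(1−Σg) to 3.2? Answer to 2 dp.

Current total gain = 0.2056.
Target gain for A = 3.2: g* = 1 − 1/3.2 = 0.6875.
Additional gain needed = 0.6875 − 0.2056 = 0.48.

0.48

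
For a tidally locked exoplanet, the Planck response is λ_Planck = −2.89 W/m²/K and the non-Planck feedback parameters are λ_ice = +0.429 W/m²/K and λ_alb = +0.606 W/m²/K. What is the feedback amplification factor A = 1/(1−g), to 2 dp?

1.56

Convert to gains: g_ice = 0.429/2.89 = 0.1484; g_alb = 0.606/2.89 = 0.2097.
Total gain g = 0.3581.
A = 1/(1 − 0.3581) = 1.56.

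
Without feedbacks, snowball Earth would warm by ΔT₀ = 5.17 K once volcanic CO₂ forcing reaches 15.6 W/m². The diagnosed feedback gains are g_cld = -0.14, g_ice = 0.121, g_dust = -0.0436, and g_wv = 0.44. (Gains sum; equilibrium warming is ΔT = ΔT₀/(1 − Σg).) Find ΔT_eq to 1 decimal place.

8.3 K

Total gain g = -0.14 + 0.121 − 0.0436 + 0.44 = 0.3774.
Amplification A = 1/(1 − 0.3774) = 1.606.
ΔT = 5.17 × 1.606 = 8.3 K.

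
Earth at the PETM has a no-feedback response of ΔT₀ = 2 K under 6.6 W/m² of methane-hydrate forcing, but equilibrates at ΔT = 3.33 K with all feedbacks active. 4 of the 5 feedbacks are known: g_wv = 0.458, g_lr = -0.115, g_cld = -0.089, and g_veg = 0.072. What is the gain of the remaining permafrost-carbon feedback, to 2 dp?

Amplification A = ΔT/ΔT₀ = 3.33/2 = 1.665.
Total gain g = 1 − 1/A = 1 − 1/1.665 = 0.3994.
Known gains sum to 0.458 − 0.115 − 0.089 + 0.072 = 0.326.
g_pf = 0.3994 − 0.326 = 0.07.

0.07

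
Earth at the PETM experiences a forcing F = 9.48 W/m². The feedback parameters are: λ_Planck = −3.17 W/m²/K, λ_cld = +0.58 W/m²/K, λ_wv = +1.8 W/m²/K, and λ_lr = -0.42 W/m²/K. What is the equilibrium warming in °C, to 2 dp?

7.83 °C

Net feedback parameter λ = (−3.17) + (+0.58) + (+1.8) + (-0.42) = -1.21 W/m²/K.
ΔT = −F/λ = −9.48/(-1.21) = 7.83 °C.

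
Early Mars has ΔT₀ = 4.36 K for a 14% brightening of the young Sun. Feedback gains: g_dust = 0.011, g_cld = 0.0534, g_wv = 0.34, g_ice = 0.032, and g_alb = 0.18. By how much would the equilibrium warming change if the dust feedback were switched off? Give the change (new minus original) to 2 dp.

-0.32 K

Original: g = 0.6164, ΔT = 4.36/(1−0.6164) = 11.3660 K.
Without dust: g' = 0.6054, ΔT' = 4.36/(1−0.6054) = 11.0492 K.
Change = 11.0492 − 11.3660 = -0.32 K.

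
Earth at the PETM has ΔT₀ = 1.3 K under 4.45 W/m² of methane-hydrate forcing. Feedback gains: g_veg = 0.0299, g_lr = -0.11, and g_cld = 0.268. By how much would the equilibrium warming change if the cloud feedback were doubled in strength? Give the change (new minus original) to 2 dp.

0.79 K

Original: g = 0.1879, ΔT = 1.3/(1−0.1879) = 1.6008 K.
With doubled cloud: g' = 0.4559, ΔT' = 1.3/(1−0.4559) = 2.3893 K.
Change = 2.3893 − 1.6008 = 0.79 K.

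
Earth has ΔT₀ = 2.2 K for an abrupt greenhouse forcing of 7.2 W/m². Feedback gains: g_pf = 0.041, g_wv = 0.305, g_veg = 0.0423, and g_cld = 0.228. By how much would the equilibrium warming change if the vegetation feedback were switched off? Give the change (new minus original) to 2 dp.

-0.57 K

Original: g = 0.6163, ΔT = 2.2/(1−0.6163) = 5.7336 K.
Without vegetation: g' = 0.574, ΔT' = 2.2/(1−0.574) = 5.1643 K.
Change = 5.1643 − 5.7336 = -0.57 K.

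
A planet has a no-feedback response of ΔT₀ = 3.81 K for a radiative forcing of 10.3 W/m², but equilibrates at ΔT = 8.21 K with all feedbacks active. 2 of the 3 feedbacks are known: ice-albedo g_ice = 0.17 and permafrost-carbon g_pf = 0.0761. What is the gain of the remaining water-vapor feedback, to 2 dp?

0.29

Amplification A = ΔT/ΔT₀ = 8.21/3.81 = 2.155.
Total gain g = 1 − 1/A = 1 − 1/2.155 = 0.536.
Known gains sum to 0.17 + 0.0761 = 0.2461.
g_wv = 0.536 − 0.2461 = 0.29.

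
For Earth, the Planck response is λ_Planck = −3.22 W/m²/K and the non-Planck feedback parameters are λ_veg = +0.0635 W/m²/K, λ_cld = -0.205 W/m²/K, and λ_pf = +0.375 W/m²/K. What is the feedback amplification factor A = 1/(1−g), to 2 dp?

1.08

Convert to gains: g_veg = 0.0635/3.22 = 0.01972; g_cld = -0.205/3.22 = -0.06366; g_pf = 0.375/3.22 = 0.1165.
Total gain g = 0.07256.
A = 1/(1 − 0.07256) = 1.08.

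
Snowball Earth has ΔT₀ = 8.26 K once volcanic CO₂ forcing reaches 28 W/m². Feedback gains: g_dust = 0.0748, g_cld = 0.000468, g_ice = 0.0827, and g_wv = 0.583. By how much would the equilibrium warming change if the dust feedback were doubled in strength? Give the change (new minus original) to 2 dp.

12.95 K

Original: g = 0.740968, ΔT = 8.26/(1−0.740968) = 31.8880 K.
With doubled dust: g' = 0.815768, ΔT' = 8.26/(1−0.815768) = 44.8348 K.
Change = 44.8348 − 31.8880 = 12.95 K.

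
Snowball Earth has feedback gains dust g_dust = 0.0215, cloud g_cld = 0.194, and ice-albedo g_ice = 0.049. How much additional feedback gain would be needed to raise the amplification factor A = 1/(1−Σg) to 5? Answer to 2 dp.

0.54

Current total gain = 0.2645.
Target gain for A = 5: g* = 1 − 1/5 = 0.8.
Additional gain needed = 0.8 − 0.2645 = 0.54.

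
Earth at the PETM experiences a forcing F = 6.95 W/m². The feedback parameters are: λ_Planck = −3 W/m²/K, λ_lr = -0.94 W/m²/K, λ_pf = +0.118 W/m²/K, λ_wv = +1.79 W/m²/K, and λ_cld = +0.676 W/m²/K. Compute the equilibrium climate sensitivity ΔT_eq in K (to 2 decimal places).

5.13 K

Net feedback parameter λ = (−3) + (-0.94) + (+0.118) + (+1.79) + (+0.676) = -1.356 W/m²/K.
ΔT = −F/λ = −6.95/(-1.356) = 5.13 K.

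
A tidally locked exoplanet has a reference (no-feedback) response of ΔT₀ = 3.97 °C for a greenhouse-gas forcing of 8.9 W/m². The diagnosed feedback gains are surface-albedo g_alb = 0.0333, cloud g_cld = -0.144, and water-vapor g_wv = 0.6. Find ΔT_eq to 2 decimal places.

7.77 °C

Total gain g = 0.0333 − 0.144 + 0.6 = 0.4893.
Amplification A = 1/(1 − 0.4893) = 1.958.
ΔT = 3.97 × 1.958 = 7.77 °C.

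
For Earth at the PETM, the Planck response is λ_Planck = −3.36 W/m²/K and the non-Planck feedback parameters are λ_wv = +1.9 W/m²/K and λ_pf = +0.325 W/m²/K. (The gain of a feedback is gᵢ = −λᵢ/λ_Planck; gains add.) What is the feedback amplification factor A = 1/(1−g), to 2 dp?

Convert to gains: g_wv = 1.9/3.36 = 0.5655; g_pf = 0.325/3.36 = 0.09673.
Total gain g = 0.66223.
A = 1/(1 − 0.66223) = 2.96.

2.96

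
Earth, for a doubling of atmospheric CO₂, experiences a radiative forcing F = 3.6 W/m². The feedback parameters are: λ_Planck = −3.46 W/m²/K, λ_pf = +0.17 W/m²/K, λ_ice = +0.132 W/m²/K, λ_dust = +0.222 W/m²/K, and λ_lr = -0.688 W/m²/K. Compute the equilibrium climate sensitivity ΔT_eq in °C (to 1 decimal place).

1.0 °C

Net feedback parameter λ = (−3.46) + (+0.17) + (+0.132) + (+0.222) + (-0.688) = -3.624 W/m²/K.
ΔT = −F/λ = −3.6/(-3.624) = 1.0 °C.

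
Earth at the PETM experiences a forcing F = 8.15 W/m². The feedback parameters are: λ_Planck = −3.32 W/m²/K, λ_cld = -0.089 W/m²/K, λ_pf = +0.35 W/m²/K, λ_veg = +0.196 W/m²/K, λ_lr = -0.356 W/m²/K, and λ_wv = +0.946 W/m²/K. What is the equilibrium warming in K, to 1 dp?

3.6 K

Net feedback parameter λ = (−3.32) + (-0.089) + (+0.35) + (+0.196) + (-0.356) + (+0.946) = -2.273 W/m²/K.
ΔT = −F/λ = −8.15/(-2.273) = 3.6 K.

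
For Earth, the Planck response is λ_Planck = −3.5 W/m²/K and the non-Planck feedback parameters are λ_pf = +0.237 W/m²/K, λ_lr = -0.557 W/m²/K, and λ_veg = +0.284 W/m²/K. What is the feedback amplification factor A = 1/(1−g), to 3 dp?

Convert to gains: g_pf = 0.237/3.5 = 0.06771; g_lr = -0.557/3.5 = -0.1591; g_veg = 0.284/3.5 = 0.08114.
Total gain g = -0.01025.
A = 1/(1 + 0.01025) = 0.990.

0.990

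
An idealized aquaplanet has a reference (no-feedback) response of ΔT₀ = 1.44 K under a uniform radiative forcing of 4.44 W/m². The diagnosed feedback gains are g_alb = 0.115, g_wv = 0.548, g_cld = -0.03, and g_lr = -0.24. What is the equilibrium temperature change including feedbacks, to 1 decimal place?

Total gain g = 0.115 + 0.548 − 0.03 − 0.24 = 0.393.
Amplification A = 1/(1 − 0.393) = 1.647.
ΔT = 1.44 × 1.647 = 2.4 K.

2.4 K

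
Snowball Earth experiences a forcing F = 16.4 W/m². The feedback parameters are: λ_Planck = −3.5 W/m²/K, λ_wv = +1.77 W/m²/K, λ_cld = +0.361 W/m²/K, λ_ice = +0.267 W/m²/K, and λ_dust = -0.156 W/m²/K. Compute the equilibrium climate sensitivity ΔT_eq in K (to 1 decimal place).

Net feedback parameter λ = (−3.5) + (+1.77) + (+0.361) + (+0.267) + (-0.156) = -1.258 W/m²/K.
ΔT = −F/λ = −16.4/(-1.258) = 13.0 K.

13.0 K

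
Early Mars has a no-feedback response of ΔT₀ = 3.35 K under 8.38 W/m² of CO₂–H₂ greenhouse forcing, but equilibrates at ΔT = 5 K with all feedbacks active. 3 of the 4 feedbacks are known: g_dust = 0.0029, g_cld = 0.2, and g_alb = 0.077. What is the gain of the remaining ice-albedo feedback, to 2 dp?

0.05

Amplification A = ΔT/ΔT₀ = 5/3.35 = 1.493.
Total gain g = 1 − 1/A = 1 − 1/1.493 = 0.3302.
Known gains sum to 0.0029 + 0.2 + 0.077 = 0.2799.
g_ice = 0.3302 − 0.2799 = 0.05.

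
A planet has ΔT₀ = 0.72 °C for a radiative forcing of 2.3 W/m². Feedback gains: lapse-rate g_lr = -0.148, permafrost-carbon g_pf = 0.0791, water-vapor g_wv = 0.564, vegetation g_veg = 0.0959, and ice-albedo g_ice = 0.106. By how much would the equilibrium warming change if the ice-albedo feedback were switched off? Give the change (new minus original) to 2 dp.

-0.62 °C

Original: g = 0.697, ΔT = 0.72/(1−0.697) = 2.3762 °C.
Without ice-albedo: g' = 0.591, ΔT' = 0.72/(1−0.591) = 1.7604 °C.
Change = 1.7604 − 2.3762 = -0.62 °C.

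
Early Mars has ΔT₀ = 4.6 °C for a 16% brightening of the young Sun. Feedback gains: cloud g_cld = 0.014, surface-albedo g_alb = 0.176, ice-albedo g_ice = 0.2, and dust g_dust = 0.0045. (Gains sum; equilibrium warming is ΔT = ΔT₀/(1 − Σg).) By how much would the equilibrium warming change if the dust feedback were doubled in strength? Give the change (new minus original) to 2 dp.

Original: g = 0.3945, ΔT = 4.6/(1−0.3945) = 7.5970 °C.
With doubled dust: g' = 0.399, ΔT' = 4.6/(1−0.399) = 7.6539 °C.
Change = 7.6539 − 7.5970 = 0.06 °C.

0.06 °C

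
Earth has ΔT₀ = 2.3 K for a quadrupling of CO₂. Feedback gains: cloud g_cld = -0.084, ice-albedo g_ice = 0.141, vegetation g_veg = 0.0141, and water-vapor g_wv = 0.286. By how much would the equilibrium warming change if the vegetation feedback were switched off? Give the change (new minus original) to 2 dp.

Original: g = 0.3571, ΔT = 2.3/(1−0.3571) = 3.5775 K.
Without vegetation: g' = 0.343, ΔT' = 2.3/(1−0.343) = 3.5008 K.
Change = 3.5008 − 3.5775 = -0.08 K.

-0.08 K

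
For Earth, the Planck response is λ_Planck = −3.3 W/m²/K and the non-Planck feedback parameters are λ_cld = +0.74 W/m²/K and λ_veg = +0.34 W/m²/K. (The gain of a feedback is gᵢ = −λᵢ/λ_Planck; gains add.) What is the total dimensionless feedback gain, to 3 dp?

0.327

Convert to gains: g_cld = 0.74/3.3 = 0.2242; g_veg = 0.34/3.3 = 0.103.
Total gain g = 0.3272.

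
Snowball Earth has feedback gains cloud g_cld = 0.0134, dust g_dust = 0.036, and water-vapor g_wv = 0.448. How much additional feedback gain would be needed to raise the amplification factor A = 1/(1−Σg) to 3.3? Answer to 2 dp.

Current total gain = 0.4974.
Target gain for A = 3.3: g* = 1 − 1/3.3 = 0.697.
Additional gain needed = 0.697 − 0.4974 = 0.20.

0.20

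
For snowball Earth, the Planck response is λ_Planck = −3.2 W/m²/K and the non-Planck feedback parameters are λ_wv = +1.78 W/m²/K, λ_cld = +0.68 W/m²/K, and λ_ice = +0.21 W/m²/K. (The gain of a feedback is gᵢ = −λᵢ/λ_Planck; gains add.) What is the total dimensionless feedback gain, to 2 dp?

0.83

Convert to gains: g_wv = 1.78/3.2 = 0.5563; g_cld = 0.68/3.2 = 0.2125; g_ice = 0.21/3.2 = 0.06562.
Total gain g = 0.83442.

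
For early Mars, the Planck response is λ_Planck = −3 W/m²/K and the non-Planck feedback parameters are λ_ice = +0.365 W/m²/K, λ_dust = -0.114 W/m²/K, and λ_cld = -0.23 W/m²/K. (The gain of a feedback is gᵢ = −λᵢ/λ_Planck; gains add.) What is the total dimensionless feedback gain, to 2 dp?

Convert to gains: g_ice = 0.365/3 = 0.1217; g_dust = -0.114/3 = -0.038; g_cld = -0.23/3 = -0.07667.
Total gain g = 0.00703.

0.01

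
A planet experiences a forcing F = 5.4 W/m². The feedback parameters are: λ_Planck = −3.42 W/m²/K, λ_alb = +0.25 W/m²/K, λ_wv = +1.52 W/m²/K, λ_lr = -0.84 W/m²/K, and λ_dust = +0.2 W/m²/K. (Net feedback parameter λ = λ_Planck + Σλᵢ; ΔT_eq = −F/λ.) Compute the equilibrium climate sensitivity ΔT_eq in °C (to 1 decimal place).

Net feedback parameter λ = (−3.42) + (+0.25) + (+1.52) + (-0.84) + (+0.2) = -2.29 W/m²/K.
ΔT = −F/λ = −5.4/(-2.29) = 2.4 °C.

2.4 °C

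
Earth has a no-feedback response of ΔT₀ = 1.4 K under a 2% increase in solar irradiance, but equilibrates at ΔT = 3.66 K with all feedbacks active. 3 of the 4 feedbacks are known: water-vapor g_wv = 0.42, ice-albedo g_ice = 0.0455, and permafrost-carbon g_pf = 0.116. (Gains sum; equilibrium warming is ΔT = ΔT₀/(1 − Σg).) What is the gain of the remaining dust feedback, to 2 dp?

Amplification A = ΔT/ΔT₀ = 3.66/1.4 = 2.614.
Total gain g = 1 − 1/A = 1 − 1/2.614 = 0.6174.
Known gains sum to 0.42 + 0.0455 + 0.116 = 0.5815.
g_dust = 0.6174 − 0.5815 = 0.04.

0.04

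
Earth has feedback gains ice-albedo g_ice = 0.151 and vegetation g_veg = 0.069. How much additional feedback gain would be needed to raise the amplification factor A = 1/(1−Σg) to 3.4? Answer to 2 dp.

0.49

Current total gain = 0.22.
Target gain for A = 3.4: g* = 1 − 1/3.4 = 0.7059.
Additional gain needed = 0.7059 − 0.22 = 0.49.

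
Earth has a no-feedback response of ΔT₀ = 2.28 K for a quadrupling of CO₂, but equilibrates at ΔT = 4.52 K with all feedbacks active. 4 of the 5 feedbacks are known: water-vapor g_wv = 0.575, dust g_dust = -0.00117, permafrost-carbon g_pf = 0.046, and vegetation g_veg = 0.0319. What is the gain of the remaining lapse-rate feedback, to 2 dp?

Amplification A = ΔT/ΔT₀ = 4.52/2.28 = 1.982.
Total gain g = 1 − 1/A = 1 − 1/1.982 = 0.4955.
Known gains sum to 0.575 − 0.00117 + 0.046 + 0.0319 = 0.65173.
g_lr = 0.4955 − 0.65173 = -0.16.

-0.16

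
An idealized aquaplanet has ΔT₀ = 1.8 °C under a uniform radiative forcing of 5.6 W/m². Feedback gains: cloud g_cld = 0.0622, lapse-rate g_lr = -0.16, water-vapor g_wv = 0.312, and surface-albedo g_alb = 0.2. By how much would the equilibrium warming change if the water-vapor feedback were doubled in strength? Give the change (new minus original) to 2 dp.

3.50 °C

Original: g = 0.4142, ΔT = 1.8/(1−0.4142) = 3.0727 °C.
With doubled water-vapor: g' = 0.7262, ΔT' = 1.8/(1−0.7262) = 6.5741 °C.
Change = 6.5741 − 3.0727 = 3.50 °C.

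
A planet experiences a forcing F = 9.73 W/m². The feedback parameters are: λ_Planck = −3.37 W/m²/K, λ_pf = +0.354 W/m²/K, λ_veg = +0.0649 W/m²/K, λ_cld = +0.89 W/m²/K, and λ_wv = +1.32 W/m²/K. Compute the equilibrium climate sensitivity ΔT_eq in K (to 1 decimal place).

Net feedback parameter λ = (−3.37) + (+0.354) + (+0.0649) + (+0.89) + (+1.32) = -0.7411 W/m²/K.
ΔT = −F/λ = −9.73/(-0.7411) = 13.1 K.

13.1 K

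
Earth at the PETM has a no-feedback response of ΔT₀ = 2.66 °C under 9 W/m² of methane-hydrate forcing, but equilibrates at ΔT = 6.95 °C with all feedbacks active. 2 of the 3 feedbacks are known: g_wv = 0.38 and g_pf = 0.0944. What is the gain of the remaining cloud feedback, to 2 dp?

Amplification A = ΔT/ΔT₀ = 6.95/2.66 = 2.613.
Total gain g = 1 − 1/A = 1 − 1/2.613 = 0.6173.
Known gains sum to 0.38 + 0.0944 = 0.4744.
g_cld = 0.6173 − 0.4744 = 0.14.

0.14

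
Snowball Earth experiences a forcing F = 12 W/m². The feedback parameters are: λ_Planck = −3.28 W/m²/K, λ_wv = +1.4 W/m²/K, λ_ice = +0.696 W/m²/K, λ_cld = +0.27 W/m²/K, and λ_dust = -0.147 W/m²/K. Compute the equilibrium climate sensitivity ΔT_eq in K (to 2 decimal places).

Net feedback parameter λ = (−3.28) + (+1.4) + (+0.696) + (+0.27) + (-0.147) = -1.061 W/m²/K.
ΔT = −F/λ = −12/(-1.061) = 11.31 K.

11.31 K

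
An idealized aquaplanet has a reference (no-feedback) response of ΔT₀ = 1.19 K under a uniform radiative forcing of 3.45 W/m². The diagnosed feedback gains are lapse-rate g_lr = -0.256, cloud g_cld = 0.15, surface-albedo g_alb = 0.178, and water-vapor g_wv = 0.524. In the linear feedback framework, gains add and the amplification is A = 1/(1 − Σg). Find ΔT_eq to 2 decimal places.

2.95 K

Total gain g = -0.256 + 0.15 + 0.178 + 0.524 = 0.596.
Amplification A = 1/(1 − 0.596) = 2.475.
ΔT = 1.19 × 2.475 = 2.95 K.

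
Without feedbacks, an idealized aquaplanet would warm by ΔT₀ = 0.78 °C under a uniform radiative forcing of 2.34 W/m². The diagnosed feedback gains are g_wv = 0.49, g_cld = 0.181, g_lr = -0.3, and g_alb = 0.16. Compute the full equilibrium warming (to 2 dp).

Total gain g = 0.49 + 0.181 − 0.3 + 0.16 = 0.531.
Amplification A = 1/(1 − 0.531) = 2.132.
ΔT = 0.78 × 2.132 = 1.66 °C.

1.66 °C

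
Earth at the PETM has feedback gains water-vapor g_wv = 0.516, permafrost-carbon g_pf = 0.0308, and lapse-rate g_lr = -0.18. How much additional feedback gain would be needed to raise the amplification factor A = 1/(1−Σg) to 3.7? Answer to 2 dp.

Current total gain = 0.3668.
Target gain for A = 3.7: g* = 1 − 1/3.7 = 0.7297.
Additional gain needed = 0.7297 − 0.3668 = 0.36.

0.36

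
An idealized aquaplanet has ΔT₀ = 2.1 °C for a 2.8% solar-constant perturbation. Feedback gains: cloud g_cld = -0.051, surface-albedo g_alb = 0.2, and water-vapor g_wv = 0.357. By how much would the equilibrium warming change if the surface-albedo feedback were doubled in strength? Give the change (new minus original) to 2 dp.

2.89 °C

Original: g = 0.506, ΔT = 2.1/(1−0.506) = 4.2510 °C.
With doubled surface-albedo: g' = 0.706, ΔT' = 2.1/(1−0.706) = 7.1429 °C.
Change = 7.1429 − 4.2510 = 2.89 °C.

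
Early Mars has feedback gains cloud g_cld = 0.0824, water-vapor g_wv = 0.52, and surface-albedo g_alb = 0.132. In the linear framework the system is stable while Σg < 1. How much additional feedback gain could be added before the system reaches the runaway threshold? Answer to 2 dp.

0.27

Current total gain = 0.0824 + 0.52 + 0.132 = 0.7344.
Margin to runaway = 1 − 0.7344 = 0.27.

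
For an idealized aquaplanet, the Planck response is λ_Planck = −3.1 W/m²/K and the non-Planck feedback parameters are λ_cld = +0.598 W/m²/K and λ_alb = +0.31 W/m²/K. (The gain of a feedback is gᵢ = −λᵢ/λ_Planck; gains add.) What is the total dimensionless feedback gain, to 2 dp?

0.29

Convert to gains: g_cld = 0.598/3.1 = 0.1929; g_alb = 0.31/3.1 = 0.1.
Total gain g = 0.2929.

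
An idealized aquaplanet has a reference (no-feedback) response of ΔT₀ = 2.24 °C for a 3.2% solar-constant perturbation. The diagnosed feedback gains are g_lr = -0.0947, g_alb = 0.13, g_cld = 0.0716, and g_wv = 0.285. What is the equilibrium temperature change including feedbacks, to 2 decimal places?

Total gain g = -0.0947 + 0.13 + 0.0716 + 0.285 = 0.3919.
Amplification A = 1/(1 − 0.3919) = 1.644.
ΔT = 2.24 × 1.644 = 3.68 °C.

3.68 °C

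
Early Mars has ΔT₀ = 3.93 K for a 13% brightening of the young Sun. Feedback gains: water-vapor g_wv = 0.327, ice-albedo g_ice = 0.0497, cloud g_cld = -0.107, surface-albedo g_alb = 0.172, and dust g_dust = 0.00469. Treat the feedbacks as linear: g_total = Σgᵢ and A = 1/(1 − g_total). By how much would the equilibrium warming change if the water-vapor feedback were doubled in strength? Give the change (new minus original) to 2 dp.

10.24 K

Original: g = 0.44639, ΔT = 3.93/(1−0.44639) = 7.0989 K.
With doubled water-vapor: g' = 0.77339, ΔT' = 3.93/(1−0.77339) = 17.3426 K.
Change = 17.3426 − 7.0989 = 10.24 K.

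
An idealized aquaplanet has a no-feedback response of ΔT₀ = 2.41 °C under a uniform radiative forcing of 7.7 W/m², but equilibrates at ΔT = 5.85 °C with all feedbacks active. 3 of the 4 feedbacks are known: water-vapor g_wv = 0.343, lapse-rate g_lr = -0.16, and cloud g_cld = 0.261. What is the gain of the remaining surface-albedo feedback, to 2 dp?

0.14

Amplification A = ΔT/ΔT₀ = 5.85/2.41 = 2.427.
Total gain g = 1 − 1/A = 1 − 1/2.427 = 0.588.
Known gains sum to 0.343 − 0.16 + 0.261 = 0.444.
g_alb = 0.588 − 0.444 = 0.14.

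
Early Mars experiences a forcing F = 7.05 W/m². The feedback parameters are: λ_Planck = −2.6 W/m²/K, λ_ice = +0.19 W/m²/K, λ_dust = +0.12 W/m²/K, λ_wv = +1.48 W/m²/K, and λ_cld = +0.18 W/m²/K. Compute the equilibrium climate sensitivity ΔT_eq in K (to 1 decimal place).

Net feedback parameter λ = (−2.6) + (+0.19) + (+0.12) + (+1.48) + (+0.18) = -0.63 W/m²/K.
ΔT = −F/λ = −7.05/(-0.63) = 11.2 K.

11.2 K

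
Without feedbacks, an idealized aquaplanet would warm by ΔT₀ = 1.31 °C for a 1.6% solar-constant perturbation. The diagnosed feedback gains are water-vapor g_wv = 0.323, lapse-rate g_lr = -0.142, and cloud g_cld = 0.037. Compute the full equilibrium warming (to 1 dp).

Total gain g = 0.323 − 0.142 + 0.037 = 0.218.
Amplification A = 1/(1 − 0.218) = 1.279.
ΔT = 1.31 × 1.279 = 1.7 °C.

1.7 °C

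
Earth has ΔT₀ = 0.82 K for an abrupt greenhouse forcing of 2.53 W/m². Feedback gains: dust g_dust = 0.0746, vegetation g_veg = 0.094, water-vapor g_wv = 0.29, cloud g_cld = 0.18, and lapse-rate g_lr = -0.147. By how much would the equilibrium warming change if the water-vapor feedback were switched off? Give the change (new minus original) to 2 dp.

-0.59 K

Original: g = 0.4916, ΔT = 0.82/(1−0.4916) = 1.6129 K.
Without water-vapor: g' = 0.2016, ΔT' = 0.82/(1−0.2016) = 1.0271 K.
Change = 1.0271 − 1.6129 = -0.59 K.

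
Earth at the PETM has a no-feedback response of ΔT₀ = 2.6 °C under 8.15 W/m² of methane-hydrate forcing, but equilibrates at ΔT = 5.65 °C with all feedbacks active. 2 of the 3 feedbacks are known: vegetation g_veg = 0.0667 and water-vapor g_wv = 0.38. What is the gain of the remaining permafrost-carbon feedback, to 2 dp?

0.09

Amplification A = ΔT/ΔT₀ = 5.65/2.6 = 2.173.
Total gain g = 1 − 1/A = 1 − 1/2.173 = 0.5398.
Known gains sum to 0.0667 + 0.38 = 0.4467.
g_pf = 0.5398 − 0.4467 = 0.09.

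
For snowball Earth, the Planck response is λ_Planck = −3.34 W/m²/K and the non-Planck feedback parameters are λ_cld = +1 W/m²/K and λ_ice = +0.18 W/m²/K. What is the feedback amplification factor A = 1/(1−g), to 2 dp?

1.55

Convert to gains: g_cld = 1/3.34 = 0.2994; g_ice = 0.18/3.34 = 0.05389.
Total gain g = 0.35329.
A = 1/(1 − 0.35329) = 1.55.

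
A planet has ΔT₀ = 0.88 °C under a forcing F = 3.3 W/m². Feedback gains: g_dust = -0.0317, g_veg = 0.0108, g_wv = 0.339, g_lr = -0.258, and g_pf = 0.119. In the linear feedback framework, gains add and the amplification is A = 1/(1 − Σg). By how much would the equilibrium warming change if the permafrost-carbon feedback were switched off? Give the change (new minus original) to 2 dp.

-0.14 °C

Original: g = 0.1791, ΔT = 0.88/(1−0.1791) = 1.0720 °C.
Without permafrost-carbon: g' = 0.0601, ΔT' = 0.88/(1−0.0601) = 0.9363 °C.
Change = 0.9363 − 1.0720 = -0.14 °C.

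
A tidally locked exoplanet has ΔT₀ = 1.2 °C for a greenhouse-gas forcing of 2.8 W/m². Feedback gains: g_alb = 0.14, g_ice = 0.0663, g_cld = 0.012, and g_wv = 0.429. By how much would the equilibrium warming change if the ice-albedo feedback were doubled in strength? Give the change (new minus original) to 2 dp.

0.79 °C

Original: g = 0.6473, ΔT = 1.2/(1−0.6473) = 3.4023 °C.
With doubled ice-albedo: g' = 0.7136, ΔT' = 1.2/(1−0.7136) = 4.1899 °C.
Change = 4.1899 − 3.4023 = 0.79 °C.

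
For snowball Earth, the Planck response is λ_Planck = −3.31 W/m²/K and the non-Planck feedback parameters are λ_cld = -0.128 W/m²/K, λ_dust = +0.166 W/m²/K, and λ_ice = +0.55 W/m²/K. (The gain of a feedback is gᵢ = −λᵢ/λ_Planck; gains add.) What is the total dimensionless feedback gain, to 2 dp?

Convert to gains: g_cld = -0.128/3.31 = -0.03867; g_dust = 0.166/3.31 = 0.05015; g_ice = 0.55/3.31 = 0.1662.
Total gain g = 0.17768.

0.18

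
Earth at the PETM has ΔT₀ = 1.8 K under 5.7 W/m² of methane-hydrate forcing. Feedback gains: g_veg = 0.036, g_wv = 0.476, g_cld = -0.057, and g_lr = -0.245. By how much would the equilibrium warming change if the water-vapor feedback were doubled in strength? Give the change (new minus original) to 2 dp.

Original: g = 0.21, ΔT = 1.8/(1−0.21) = 2.2785 K.
With doubled water-vapor: g' = 0.686, ΔT' = 1.8/(1−0.686) = 5.7325 K.
Change = 5.7325 − 2.2785 = 3.45 K.

3.45 K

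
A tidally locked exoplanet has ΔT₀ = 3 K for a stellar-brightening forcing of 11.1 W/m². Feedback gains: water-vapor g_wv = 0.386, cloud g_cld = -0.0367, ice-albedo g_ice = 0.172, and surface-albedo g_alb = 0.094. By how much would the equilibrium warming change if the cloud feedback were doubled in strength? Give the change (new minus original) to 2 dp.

Original: g = 0.6153, ΔT = 3/(1−0.6153) = 7.7983 K.
With doubled cloud: g' = 0.5786, ΔT' = 3/(1−0.5786) = 7.1191 K.
Change = 7.1191 − 7.7983 = -0.68 K.

-0.68 K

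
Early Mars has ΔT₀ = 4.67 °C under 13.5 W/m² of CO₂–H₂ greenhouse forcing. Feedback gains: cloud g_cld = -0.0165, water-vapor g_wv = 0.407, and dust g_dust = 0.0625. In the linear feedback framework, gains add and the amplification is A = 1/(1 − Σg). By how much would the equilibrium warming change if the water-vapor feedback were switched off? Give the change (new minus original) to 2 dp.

-3.64 °C

Original: g = 0.453, ΔT = 4.67/(1−0.453) = 8.5375 °C.
Without water-vapor: g' = 0.046, ΔT' = 4.67/(1−0.046) = 4.8952 °C.
Change = 4.8952 − 8.5375 = -3.64 °C.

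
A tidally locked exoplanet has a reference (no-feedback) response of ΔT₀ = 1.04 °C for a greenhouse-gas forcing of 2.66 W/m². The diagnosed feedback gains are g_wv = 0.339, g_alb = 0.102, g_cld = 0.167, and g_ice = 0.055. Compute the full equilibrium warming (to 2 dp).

3.09 °C

Total gain g = 0.339 + 0.102 + 0.167 + 0.055 = 0.663.
Amplification A = 1/(1 − 0.663) = 2.967.
ΔT = 1.04 × 2.967 = 3.09 °C.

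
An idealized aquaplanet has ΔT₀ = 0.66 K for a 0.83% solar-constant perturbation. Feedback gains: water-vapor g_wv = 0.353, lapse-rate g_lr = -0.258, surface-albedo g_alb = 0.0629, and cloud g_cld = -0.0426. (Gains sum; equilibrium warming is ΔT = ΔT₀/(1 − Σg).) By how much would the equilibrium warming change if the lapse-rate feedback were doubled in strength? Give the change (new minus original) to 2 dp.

Original: g = 0.1153, ΔT = 0.66/(1−0.1153) = 0.7460 K.
With doubled lapse-rate: g' = -0.1427, ΔT' = 0.66/(1+0.1427) = 0.5776 K.
Change = 0.5776 − 0.7460 = -0.17 K.

-0.17 K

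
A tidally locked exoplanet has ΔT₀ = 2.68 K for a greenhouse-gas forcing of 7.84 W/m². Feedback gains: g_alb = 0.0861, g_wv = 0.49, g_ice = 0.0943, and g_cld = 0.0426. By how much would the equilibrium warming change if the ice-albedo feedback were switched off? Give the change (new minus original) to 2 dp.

Original: g = 0.713, ΔT = 2.68/(1−0.713) = 9.3380 K.
Without ice-albedo: g' = 0.6187, ΔT' = 2.68/(1−0.6187) = 7.0286 K.
Change = 7.0286 − 9.3380 = -2.31 K.

-2.31 K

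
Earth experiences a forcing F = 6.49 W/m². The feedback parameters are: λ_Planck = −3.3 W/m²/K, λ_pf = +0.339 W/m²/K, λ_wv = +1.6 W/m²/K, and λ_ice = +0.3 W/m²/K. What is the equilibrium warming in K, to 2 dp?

Net feedback parameter λ = (−3.3) + (+0.339) + (+1.6) + (+0.3) = -1.061 W/m²/K.
ΔT = −F/λ = −6.49/(-1.061) = 6.12 K.

6.12 K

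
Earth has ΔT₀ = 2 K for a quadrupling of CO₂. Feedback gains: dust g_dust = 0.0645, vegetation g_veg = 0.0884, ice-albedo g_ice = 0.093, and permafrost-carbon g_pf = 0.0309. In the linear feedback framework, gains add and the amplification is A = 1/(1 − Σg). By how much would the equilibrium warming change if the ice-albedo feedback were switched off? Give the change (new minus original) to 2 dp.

-0.32 K

Original: g = 0.2768, ΔT = 2/(1−0.2768) = 2.7655 K.
Without ice-albedo: g' = 0.1838, ΔT' = 2/(1−0.1838) = 2.4504 K.
Change = 2.4504 − 2.7655 = -0.32 K.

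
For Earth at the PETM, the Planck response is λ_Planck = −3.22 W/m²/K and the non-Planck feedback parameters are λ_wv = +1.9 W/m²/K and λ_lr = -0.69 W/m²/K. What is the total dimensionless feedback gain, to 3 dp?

0.376

Convert to gains: g_wv = 1.9/3.22 = 0.5901; g_lr = -0.69/3.22 = -0.2143.
Total gain g = 0.3758.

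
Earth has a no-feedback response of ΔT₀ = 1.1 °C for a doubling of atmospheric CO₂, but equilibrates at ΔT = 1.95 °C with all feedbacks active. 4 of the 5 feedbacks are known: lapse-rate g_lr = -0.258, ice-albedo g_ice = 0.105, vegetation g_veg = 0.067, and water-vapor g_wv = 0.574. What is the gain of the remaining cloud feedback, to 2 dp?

Amplification A = ΔT/ΔT₀ = 1.95/1.1 = 1.773.
Total gain g = 1 − 1/A = 1 − 1/1.773 = 0.436.
Known gains sum to -0.258 + 0.105 + 0.067 + 0.574 = 0.488.
g_cld = 0.436 − 0.488 = -0.05.

-0.05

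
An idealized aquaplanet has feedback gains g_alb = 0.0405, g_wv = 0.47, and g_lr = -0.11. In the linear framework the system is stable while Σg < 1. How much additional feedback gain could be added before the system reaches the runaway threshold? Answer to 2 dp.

Current total gain = 0.0405 + 0.47 − 0.11 = 0.4005.
Margin to runaway = 1 − 0.4005 = 0.60.

0.60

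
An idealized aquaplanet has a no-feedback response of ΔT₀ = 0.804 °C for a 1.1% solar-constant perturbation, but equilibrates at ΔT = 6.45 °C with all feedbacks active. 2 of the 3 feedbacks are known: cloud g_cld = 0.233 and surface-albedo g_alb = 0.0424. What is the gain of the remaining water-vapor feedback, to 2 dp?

0.60

Amplification A = ΔT/ΔT₀ = 6.45/0.804 = 8.022.
Total gain g = 1 − 1/A = 1 − 1/8.022 = 0.8753.
Known gains sum to 0.233 + 0.0424 = 0.2754.
g_wv = 0.8753 − 0.2754 = 0.60.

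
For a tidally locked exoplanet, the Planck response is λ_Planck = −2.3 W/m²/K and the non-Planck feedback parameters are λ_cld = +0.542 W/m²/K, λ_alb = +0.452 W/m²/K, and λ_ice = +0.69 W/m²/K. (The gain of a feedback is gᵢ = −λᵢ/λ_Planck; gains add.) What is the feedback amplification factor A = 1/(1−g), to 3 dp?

Convert to gains: g_cld = 0.542/2.3 = 0.2357; g_alb = 0.452/2.3 = 0.1965; g_ice = 0.69/2.3 = 0.3.
Total gain g = 0.7322.
A = 1/(1 − 0.7322) = 3.734.

3.734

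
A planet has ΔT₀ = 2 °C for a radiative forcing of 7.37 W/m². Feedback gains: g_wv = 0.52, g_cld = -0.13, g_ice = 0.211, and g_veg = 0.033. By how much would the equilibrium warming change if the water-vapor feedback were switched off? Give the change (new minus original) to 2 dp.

-3.21 °C

Original: g = 0.634, ΔT = 2/(1−0.634) = 5.4645 °C.
Without water-vapor: g' = 0.114, ΔT' = 2/(1−0.114) = 2.2573 °C.
Change = 2.2573 − 5.4645 = -3.21 °C.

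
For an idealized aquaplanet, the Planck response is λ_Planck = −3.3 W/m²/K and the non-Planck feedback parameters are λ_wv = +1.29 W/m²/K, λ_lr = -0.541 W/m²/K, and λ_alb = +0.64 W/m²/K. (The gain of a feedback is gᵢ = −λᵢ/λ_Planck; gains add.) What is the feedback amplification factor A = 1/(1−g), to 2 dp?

Convert to gains: g_wv = 1.29/3.3 = 0.3909; g_lr = -0.541/3.3 = -0.1639; g_alb = 0.64/3.3 = 0.1939.
Total gain g = 0.4209.
A = 1/(1 − 0.4209) = 1.73.

1.73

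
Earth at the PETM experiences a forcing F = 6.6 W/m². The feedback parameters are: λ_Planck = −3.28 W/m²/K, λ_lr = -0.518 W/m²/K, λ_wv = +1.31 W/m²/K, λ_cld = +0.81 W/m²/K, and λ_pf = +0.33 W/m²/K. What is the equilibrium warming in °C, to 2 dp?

Net feedback parameter λ = (−3.28) + (-0.518) + (+1.31) + (+0.81) + (+0.33) = -1.348 W/m²/K.
ΔT = −F/λ = −6.6/(-1.348) = 4.90 °C.

4.90 °C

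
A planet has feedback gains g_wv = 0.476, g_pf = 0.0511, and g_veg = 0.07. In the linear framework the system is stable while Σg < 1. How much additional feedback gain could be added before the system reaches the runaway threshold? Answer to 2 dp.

Current total gain = 0.476 + 0.0511 + 0.07 = 0.5971.
Margin to runaway = 1 − 0.5971 = 0.40.

0.40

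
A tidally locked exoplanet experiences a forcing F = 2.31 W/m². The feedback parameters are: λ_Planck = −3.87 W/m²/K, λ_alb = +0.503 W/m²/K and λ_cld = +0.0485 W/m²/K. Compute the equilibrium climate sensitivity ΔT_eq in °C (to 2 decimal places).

0.70 °C

Net feedback parameter λ = (−3.87) + (+0.503) + (+0.0485) = -3.3185 W/m²/K.
ΔT = −F/λ = −2.31/(-3.3185) = 0.70 °C.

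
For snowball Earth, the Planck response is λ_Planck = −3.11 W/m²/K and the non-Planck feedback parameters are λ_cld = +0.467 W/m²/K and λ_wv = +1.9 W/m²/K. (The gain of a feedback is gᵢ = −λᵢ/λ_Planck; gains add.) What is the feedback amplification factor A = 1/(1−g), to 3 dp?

4.186

Convert to gains: g_cld = 0.467/3.11 = 0.1502; g_wv = 1.9/3.11 = 0.6109.
Total gain g = 0.7611.
A = 1/(1 − 0.7611) = 4.186.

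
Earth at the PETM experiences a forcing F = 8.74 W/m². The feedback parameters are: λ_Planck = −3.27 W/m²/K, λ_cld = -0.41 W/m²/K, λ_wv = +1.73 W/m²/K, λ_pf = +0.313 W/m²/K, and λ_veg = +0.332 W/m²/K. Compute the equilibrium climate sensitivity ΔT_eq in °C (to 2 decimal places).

Net feedback parameter λ = (−3.27) + (-0.41) + (+1.73) + (+0.313) + (+0.332) = -1.305 W/m²/K.
ΔT = −F/λ = −8.74/(-1.305) = 6.70 °C.

6.70 °C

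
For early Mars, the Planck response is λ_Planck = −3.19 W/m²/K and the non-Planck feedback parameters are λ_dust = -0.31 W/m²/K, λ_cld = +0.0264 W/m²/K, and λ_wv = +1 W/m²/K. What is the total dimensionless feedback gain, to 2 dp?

0.22

Convert to gains: g_dust = -0.31/3.19 = -0.09718; g_cld = 0.0264/3.19 = 0.008276; g_wv = 1/3.19 = 0.3135.
Total gain g = 0.224596.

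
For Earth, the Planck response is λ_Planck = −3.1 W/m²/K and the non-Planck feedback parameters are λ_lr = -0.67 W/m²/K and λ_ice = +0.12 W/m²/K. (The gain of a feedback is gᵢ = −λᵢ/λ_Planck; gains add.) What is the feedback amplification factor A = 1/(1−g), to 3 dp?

Convert to gains: g_lr = -0.67/3.1 = -0.2161; g_ice = 0.12/3.1 = 0.03871.
Total gain g = -0.17739.
A = 1/(1 + 0.17739) = 0.849.

0.849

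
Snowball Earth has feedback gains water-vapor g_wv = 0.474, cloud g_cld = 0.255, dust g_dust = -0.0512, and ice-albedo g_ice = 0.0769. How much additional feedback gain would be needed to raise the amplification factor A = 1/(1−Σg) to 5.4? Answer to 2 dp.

0.06

Current total gain = 0.7547.
Target gain for A = 5.4: g* = 1 − 1/5.4 = 0.8148.
Additional gain needed = 0.8148 − 0.7547 = 0.06.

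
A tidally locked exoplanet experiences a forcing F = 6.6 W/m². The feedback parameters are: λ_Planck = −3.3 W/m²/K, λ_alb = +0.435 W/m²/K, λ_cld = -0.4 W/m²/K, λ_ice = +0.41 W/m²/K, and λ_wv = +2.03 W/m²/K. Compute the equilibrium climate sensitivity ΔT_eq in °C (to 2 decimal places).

8.00 °C

Net feedback parameter λ = (−3.3) + (+0.435) + (-0.4) + (+0.41) + (+2.03) = -0.825 W/m²/K.
ΔT = −F/λ = −6.6/(-0.825) = 8.00 °C.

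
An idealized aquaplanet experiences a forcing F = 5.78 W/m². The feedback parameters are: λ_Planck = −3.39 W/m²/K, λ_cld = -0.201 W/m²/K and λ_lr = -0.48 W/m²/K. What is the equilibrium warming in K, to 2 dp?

Net feedback parameter λ = (−3.39) + (-0.201) + (-0.48) = -4.071 W/m²/K.
ΔT = −F/λ = −5.78/(-4.071) = 1.42 K.

1.42 K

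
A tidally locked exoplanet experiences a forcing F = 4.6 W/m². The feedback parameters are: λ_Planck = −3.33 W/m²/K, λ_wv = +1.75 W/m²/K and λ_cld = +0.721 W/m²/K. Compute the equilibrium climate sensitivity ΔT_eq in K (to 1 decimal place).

Net feedback parameter λ = (−3.33) + (+1.75) + (+0.721) = -0.859 W/m²/K.
ΔT = −F/λ = −4.6/(-0.859) = 5.4 K.

5.4 K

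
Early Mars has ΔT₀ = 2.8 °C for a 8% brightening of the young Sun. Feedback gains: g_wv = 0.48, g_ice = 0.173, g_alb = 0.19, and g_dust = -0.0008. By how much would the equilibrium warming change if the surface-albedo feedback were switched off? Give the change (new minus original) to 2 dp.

Original: g = 0.8422, ΔT = 2.8/(1−0.8422) = 17.7440 °C.
Without surface-albedo: g' = 0.6522, ΔT' = 2.8/(1−0.6522) = 8.0506 °C.
Change = 8.0506 − 17.7440 = -9.69 °C.

-9.69 °C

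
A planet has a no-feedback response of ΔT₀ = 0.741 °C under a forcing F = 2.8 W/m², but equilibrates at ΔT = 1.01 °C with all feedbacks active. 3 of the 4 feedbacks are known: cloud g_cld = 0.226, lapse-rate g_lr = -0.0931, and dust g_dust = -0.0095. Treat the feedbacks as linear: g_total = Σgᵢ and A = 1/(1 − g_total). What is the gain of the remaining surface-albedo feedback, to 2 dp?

Amplification A = ΔT/ΔT₀ = 1.01/0.741 = 1.363.
Total gain g = 1 − 1/A = 1 − 1/1.363 = 0.2663.
Known gains sum to 0.226 − 0.0931 − 0.0095 = 0.1234.
g_alb = 0.2663 − 0.1234 = 0.14.

0.14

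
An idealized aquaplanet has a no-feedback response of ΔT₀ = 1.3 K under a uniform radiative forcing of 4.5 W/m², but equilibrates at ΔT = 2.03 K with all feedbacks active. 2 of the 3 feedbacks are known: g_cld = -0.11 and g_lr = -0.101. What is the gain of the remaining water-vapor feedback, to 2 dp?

Amplification A = ΔT/ΔT₀ = 2.03/1.3 = 1.562.
Total gain g = 1 − 1/A = 1 − 1/1.562 = 0.3598.
Known gains sum to -0.11 − 0.101 = -0.211.
g_wv = 0.3598 + 0.211 = 0.57.

0.57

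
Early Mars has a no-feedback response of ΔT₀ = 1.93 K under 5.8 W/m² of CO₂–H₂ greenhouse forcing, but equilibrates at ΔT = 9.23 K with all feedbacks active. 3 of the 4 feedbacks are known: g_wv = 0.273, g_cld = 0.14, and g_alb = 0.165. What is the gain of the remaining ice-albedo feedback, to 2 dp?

0.21

Amplification A = ΔT/ΔT₀ = 9.23/1.93 = 4.782.
Total gain g = 1 − 1/A = 1 − 1/4.782 = 0.7909.
Known gains sum to 0.273 + 0.14 + 0.165 = 0.578.
g_ice = 0.7909 − 0.578 = 0.21.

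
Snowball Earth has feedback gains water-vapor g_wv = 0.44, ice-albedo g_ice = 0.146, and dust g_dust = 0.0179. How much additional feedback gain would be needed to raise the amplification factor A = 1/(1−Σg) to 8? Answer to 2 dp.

Current total gain = 0.6039.
Target gain for A = 8: g* = 1 − 1/8 = 0.875.
Additional gain needed = 0.875 − 0.6039 = 0.27.

0.27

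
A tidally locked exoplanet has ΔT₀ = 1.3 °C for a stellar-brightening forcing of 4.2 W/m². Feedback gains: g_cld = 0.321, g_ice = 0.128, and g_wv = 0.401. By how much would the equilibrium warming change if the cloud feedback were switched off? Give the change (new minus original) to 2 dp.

Original: g = 0.85, ΔT = 1.3/(1−0.85) = 8.6667 °C.
Without cloud: g' = 0.529, ΔT' = 1.3/(1−0.529) = 2.7601 °C.
Change = 2.7601 − 8.6667 = -5.91 °C.

-5.91 °C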